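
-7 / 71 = -0.10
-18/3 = -6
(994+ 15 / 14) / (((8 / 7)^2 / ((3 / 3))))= 97517 / 128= 761.85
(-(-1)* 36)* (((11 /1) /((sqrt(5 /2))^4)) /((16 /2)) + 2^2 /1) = 3798 /25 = 151.92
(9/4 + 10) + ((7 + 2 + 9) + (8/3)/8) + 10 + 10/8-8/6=81/2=40.50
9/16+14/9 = 305/144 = 2.12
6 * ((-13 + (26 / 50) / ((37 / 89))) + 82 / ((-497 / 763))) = -54235668 / 65675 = -825.82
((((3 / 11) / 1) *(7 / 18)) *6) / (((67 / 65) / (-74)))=-33670 / 737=-45.69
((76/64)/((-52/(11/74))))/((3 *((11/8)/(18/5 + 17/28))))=-11191/3232320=-0.00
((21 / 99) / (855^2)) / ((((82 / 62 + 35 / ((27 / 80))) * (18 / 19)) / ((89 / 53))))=19313 / 3943670647950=0.00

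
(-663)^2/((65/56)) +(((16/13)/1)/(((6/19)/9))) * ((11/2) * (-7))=377355.14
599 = 599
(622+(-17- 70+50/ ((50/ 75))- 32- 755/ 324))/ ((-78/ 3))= -186517/ 8424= -22.14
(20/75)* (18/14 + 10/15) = 0.52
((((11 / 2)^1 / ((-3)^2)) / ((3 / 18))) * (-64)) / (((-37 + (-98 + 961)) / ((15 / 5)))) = -352 / 413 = -0.85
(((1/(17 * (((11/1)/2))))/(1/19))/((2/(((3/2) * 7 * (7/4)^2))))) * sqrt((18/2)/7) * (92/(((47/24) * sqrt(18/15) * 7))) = 27531 * sqrt(210)/17578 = 22.70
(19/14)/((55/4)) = 38/385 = 0.10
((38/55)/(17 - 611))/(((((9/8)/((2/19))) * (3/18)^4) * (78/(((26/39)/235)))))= -256/49903425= -0.00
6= 6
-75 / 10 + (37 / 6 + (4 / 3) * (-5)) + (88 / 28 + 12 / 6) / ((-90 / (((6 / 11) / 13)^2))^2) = -585426241256 / 73178280175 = -8.00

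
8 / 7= 1.14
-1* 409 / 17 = -409 / 17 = -24.06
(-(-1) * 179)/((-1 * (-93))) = 179/93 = 1.92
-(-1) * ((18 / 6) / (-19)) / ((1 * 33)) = -1 / 209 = -0.00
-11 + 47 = 36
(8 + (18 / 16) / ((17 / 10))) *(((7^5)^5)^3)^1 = 1420588503999407618497459102648350143911198066629744590141450328427 / 68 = 20891007411755994389668520000000000000000000000000000000000000000.00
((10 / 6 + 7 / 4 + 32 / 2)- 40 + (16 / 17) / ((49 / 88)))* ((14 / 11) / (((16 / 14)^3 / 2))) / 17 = -9253895 / 4882944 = -1.90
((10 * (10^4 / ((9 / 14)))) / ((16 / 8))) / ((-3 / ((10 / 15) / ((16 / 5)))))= -437500 / 81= -5401.23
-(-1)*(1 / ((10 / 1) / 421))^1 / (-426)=-421 / 4260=-0.10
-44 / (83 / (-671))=29524 / 83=355.71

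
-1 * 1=-1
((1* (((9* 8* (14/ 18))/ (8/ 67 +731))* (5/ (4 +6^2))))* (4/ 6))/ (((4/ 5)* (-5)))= -469/ 293910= -0.00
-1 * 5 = -5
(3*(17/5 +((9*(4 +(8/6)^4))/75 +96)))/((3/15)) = 13535/9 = 1503.89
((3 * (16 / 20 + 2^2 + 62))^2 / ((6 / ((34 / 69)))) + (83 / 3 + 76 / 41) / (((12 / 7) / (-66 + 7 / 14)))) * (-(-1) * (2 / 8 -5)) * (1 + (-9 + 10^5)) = -874830317987699 / 848700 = -1030788639.08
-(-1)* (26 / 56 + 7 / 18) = 215 / 252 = 0.85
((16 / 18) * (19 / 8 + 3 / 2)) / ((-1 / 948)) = -9796 / 3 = -3265.33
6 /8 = 3 /4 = 0.75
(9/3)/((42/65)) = 4.64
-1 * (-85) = 85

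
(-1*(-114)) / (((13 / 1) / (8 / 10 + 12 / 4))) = 2166 / 65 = 33.32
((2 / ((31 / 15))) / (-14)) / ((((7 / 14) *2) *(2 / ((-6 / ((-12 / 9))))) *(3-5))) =135 / 1736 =0.08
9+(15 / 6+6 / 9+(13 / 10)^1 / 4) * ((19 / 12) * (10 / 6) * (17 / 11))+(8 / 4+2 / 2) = 249385 / 9504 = 26.24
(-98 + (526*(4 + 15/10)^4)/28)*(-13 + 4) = -34457679/224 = -153828.92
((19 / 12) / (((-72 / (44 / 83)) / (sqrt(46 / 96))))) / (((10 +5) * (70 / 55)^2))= -0.00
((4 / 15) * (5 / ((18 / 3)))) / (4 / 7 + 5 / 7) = 14 / 81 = 0.17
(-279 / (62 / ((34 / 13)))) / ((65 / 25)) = -765 / 169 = -4.53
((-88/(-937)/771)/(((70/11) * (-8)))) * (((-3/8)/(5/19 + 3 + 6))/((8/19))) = 3971/17261189120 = 0.00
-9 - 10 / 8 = -41 / 4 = -10.25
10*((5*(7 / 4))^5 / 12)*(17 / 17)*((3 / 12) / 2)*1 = 262609375 / 49152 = 5342.80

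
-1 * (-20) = 20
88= 88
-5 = -5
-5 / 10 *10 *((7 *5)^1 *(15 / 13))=-2625 / 13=-201.92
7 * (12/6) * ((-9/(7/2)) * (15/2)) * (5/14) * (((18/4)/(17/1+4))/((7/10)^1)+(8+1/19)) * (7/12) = -875475/1862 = -470.18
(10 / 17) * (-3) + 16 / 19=-298 / 323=-0.92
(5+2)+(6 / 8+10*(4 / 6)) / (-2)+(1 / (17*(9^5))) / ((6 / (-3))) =26434265 / 8030664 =3.29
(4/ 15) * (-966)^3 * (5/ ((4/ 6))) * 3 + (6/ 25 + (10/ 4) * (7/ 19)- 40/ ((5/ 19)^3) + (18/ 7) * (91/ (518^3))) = -178540069286926876639/ 33010560100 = -5408574369.72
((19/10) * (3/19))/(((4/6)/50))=45/2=22.50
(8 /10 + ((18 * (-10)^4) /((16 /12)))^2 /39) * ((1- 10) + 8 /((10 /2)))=-1123875001924 /325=-3458076929.00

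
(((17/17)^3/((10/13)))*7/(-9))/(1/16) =-728/45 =-16.18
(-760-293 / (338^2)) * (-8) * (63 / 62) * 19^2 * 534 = 1054477862760546 / 885391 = 1190974228.06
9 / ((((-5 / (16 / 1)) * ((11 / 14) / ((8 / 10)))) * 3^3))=-896 / 825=-1.09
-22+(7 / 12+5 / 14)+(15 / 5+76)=4867 / 84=57.94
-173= -173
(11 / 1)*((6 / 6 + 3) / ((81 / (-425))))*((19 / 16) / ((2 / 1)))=-88825 / 648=-137.08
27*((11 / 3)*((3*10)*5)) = 14850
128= 128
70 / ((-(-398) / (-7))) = -1.23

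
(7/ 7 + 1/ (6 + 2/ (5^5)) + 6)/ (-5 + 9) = 134389/ 75008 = 1.79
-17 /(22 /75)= -1275 /22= -57.95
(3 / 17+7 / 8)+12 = 1775 / 136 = 13.05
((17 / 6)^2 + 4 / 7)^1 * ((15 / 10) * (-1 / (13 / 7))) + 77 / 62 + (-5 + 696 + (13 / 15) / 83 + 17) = 2818975477 / 4013880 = 702.31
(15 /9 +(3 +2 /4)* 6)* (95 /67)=6460 /201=32.14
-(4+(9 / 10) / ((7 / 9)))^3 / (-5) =47045881 / 1715000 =27.43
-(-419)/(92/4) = 419/23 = 18.22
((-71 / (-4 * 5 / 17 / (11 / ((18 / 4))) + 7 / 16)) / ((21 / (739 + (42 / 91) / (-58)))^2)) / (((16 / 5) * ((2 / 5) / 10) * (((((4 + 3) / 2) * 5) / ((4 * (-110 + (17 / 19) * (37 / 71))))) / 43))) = -376414221646408000000 / 22286822103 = -16889542165.63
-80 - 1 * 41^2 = -1761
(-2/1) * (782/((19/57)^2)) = -14076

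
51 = 51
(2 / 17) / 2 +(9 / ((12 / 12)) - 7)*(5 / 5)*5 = 10.06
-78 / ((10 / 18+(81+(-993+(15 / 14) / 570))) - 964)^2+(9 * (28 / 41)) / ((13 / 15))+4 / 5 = 1695880213516596872 / 214888430431454065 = 7.89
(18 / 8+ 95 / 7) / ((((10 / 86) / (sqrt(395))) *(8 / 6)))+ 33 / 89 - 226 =-20081 / 89+ 57147 *sqrt(395) / 560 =1802.54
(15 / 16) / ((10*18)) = 1 / 192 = 0.01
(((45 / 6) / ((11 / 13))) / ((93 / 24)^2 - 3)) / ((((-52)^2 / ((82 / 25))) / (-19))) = -9348 / 549835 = -0.02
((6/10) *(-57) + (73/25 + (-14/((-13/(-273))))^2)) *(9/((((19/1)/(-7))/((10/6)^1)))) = -45362478/95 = -477499.77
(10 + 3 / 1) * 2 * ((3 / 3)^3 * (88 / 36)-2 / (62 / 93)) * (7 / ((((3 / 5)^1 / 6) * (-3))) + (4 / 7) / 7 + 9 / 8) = 319.61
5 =5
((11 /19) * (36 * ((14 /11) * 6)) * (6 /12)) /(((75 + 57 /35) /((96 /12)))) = 23520 /2831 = 8.31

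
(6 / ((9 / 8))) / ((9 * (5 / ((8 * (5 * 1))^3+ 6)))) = 1024096 / 135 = 7585.90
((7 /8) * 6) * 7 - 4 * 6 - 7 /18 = 445 /36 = 12.36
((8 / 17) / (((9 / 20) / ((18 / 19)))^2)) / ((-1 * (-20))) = 640 / 6137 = 0.10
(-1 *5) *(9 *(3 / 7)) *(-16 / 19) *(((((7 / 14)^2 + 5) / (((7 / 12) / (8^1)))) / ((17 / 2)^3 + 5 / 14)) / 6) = 0.32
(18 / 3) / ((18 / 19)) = 19 / 3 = 6.33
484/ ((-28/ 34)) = -587.71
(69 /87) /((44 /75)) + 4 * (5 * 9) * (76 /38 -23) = -4821555 /1276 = -3778.65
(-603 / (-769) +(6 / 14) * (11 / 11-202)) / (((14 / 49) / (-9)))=2067687 / 769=2688.80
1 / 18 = 0.06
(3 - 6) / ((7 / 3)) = -9 / 7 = -1.29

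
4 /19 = 0.21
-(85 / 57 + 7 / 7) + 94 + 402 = 28130 / 57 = 493.51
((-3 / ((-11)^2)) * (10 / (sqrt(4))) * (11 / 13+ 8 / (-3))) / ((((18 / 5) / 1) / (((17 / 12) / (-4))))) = -30175 / 1359072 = -0.02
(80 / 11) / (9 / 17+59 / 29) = 2465 / 869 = 2.84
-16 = -16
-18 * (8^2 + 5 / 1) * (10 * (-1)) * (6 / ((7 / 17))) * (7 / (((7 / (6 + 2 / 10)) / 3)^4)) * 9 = 170579197502712 / 300125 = 568360508.13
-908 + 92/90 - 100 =-45314/45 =-1006.98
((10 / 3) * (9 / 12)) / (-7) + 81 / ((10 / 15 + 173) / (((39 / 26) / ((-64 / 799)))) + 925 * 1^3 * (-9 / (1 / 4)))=-602894767 / 1676688916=-0.36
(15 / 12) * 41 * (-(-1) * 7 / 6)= 1435 / 24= 59.79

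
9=9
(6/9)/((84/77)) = 11/18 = 0.61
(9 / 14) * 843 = 7587 / 14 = 541.93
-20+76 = 56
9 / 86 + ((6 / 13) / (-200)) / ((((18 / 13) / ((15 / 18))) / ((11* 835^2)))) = -65956837 / 6192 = -10651.94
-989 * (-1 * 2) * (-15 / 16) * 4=-14835 / 2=-7417.50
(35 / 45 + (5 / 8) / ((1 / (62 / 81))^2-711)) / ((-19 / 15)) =-7060755 / 11511986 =-0.61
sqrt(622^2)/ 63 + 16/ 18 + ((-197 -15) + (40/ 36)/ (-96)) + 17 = -184.25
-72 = -72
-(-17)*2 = 34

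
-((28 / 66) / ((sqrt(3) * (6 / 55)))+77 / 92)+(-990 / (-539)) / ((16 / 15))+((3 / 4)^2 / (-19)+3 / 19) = 347155 / 342608-35 * sqrt(3) / 27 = -1.23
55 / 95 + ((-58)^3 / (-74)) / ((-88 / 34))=-7873170 / 7733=-1018.13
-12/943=-0.01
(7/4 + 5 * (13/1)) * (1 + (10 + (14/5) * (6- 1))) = 6675/4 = 1668.75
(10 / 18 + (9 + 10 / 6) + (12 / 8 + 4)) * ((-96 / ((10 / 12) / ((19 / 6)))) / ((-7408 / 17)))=97223 / 6945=14.00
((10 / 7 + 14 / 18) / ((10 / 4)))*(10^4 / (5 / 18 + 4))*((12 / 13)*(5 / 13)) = 732.45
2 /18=1 /9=0.11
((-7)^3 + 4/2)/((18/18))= -341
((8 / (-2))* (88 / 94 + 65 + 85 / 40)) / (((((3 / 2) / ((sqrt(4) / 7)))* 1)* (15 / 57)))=-972458 / 4935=-197.05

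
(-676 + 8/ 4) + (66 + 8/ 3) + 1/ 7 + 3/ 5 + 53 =-57917/ 105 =-551.59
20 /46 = 10 /23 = 0.43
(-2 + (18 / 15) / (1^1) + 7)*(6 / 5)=7.44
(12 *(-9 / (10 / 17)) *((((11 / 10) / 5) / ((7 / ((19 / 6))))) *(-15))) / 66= 2907 / 700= 4.15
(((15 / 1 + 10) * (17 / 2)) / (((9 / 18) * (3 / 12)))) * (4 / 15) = 1360 / 3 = 453.33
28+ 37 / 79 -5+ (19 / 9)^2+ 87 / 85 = 15745618 / 543915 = 28.95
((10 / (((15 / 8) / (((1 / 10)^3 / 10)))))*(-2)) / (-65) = 2 / 121875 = 0.00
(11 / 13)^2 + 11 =1980 / 169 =11.72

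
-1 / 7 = -0.14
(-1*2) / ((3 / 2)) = -4 / 3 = -1.33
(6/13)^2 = 36/169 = 0.21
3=3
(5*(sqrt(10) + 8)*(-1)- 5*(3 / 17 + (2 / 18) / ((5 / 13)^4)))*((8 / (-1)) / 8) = 5*sqrt(10) + 1267412 / 19125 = 82.08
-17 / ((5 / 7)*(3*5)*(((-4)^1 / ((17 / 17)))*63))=17 / 2700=0.01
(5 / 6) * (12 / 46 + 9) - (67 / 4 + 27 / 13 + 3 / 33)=-147353 / 13156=-11.20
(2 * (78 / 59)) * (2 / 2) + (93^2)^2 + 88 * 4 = 4413527783 / 59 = 74805555.64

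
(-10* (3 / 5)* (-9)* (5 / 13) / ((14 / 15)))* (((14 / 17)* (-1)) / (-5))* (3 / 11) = 2430 / 2431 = 1.00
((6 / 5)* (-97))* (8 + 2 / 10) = -23862 / 25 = -954.48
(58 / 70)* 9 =261 / 35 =7.46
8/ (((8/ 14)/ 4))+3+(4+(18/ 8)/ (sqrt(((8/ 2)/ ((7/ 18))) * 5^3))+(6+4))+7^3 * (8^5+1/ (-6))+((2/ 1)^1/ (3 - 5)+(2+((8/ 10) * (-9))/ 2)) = 3 * sqrt(70)/ 400+337183117/ 30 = 11239437.30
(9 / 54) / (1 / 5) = 5 / 6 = 0.83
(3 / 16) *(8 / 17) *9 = 27 / 34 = 0.79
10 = 10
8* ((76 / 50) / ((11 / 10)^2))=1216 / 121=10.05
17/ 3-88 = -247/ 3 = -82.33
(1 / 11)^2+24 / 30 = 489 / 605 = 0.81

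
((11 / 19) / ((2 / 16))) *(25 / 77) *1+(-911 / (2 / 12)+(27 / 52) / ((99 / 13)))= -5464.43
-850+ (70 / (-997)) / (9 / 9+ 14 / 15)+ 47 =-23218189 / 28913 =-803.04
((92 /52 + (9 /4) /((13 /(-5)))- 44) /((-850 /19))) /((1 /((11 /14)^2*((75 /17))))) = 15456177 /5890976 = 2.62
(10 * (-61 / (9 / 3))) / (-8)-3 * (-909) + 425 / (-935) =363259 / 132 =2751.96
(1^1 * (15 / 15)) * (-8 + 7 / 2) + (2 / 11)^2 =-1081 / 242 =-4.47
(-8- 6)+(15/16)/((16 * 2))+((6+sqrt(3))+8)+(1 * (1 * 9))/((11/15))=sqrt(3)+69285/5632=14.03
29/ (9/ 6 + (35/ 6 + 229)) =87/ 709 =0.12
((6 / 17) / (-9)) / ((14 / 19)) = -19 / 357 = -0.05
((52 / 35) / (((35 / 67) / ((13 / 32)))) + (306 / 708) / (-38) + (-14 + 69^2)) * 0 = 0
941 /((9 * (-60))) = -941 /540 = -1.74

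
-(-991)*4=3964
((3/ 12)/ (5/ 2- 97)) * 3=-0.01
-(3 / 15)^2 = -1 / 25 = -0.04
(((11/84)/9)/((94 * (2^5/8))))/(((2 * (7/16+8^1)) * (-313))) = -11/1501404660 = -0.00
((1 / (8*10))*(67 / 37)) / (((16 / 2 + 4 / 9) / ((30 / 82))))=0.00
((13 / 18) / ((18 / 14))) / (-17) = -91 / 2754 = -0.03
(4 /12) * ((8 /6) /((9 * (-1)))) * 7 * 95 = -2660 /81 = -32.84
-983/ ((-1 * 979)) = 983/ 979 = 1.00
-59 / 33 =-1.79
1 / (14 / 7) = 1 / 2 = 0.50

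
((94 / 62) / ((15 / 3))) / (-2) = -47 / 310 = -0.15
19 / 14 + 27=397 / 14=28.36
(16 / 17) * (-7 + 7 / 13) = -1344 / 221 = -6.08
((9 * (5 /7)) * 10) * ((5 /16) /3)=375 /56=6.70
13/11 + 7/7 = 24/11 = 2.18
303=303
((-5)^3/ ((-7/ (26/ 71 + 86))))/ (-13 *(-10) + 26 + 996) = 9125/ 6816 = 1.34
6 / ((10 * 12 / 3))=3 / 20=0.15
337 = 337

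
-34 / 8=-17 / 4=-4.25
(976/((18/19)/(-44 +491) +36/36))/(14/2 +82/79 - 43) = -109140712/3917897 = -27.86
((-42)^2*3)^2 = 28005264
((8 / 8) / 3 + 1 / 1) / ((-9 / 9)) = -4 / 3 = -1.33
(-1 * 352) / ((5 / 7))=-2464 / 5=-492.80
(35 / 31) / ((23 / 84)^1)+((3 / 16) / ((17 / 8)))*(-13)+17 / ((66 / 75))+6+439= 62304849 / 133331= 467.29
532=532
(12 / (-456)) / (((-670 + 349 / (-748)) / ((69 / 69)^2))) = 374 / 9528671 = 0.00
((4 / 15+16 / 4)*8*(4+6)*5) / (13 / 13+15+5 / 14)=71680 / 687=104.34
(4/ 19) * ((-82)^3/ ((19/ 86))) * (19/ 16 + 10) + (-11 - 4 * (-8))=-2121932167/ 361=-5877928.44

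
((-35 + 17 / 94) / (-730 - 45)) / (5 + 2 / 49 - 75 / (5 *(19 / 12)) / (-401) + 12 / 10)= 1221912363 / 170375038070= 0.01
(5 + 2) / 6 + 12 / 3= 31 / 6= 5.17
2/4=1/2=0.50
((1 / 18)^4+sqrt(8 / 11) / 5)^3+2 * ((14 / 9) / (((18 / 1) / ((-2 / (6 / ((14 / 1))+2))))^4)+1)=29386561811 * sqrt(22) / 27779483952000+53141226877296821940179 / 26570421297226302566400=2.00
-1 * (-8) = 8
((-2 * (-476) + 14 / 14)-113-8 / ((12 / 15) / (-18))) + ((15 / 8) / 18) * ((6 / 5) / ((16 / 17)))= 130577 / 128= 1020.13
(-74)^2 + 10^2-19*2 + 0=5538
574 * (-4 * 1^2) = -2296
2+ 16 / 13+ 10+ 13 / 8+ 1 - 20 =-431 / 104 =-4.14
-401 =-401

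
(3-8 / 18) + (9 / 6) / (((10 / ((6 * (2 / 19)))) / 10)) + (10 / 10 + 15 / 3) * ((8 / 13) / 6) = 4.12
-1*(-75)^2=-5625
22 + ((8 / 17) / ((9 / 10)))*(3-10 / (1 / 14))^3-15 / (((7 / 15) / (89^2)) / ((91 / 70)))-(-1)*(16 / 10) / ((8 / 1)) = -17944184563 / 10710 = -1675460.74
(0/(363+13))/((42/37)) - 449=-449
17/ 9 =1.89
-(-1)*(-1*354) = -354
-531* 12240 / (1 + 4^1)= -1299888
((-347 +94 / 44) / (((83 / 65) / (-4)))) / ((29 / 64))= 63123840 / 26477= 2384.10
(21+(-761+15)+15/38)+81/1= -24457/38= -643.61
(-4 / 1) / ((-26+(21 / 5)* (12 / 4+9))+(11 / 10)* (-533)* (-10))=-20 / 29437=-0.00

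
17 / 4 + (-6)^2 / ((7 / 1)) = 263 / 28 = 9.39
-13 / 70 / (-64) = 13 / 4480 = 0.00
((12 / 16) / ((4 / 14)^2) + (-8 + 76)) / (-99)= -1235 / 1584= -0.78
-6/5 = -1.20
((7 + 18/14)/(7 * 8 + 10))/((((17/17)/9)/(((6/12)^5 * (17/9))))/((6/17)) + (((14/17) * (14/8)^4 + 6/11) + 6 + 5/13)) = 0.01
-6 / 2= -3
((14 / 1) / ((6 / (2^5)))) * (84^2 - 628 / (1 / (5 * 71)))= -48358016 / 3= -16119338.67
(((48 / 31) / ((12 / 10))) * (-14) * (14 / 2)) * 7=-27440 / 31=-885.16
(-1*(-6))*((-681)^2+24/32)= 5565141/2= 2782570.50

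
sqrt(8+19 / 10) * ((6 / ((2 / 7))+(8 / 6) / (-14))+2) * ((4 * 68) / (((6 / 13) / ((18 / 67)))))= 11410.43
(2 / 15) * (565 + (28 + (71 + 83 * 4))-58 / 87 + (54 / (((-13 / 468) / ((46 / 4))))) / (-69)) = 7916 / 45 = 175.91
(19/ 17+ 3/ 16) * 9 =3195/ 272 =11.75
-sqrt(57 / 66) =-sqrt(418) / 22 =-0.93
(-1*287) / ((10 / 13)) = -3731 / 10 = -373.10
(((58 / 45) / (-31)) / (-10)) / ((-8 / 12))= -29 / 4650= -0.01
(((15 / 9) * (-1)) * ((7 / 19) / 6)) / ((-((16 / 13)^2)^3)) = 168938315 / 5737807872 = 0.03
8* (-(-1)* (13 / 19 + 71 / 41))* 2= 30112 / 779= 38.65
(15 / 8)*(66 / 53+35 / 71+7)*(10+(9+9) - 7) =5178915 / 15052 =344.07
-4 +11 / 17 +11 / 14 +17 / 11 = -2675 / 2618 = -1.02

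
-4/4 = -1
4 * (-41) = -164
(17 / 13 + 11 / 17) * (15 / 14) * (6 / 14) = 9720 / 10829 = 0.90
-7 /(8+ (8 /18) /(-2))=-9 /10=-0.90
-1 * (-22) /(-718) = -11 /359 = -0.03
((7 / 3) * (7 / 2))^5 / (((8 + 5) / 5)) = 1412376245 / 101088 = 13971.75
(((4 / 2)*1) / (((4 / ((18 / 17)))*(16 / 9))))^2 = 0.09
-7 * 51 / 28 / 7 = -51 / 28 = -1.82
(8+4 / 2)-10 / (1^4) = 0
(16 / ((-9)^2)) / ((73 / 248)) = 3968 / 5913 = 0.67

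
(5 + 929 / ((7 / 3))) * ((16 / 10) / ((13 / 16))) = 361216 / 455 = 793.88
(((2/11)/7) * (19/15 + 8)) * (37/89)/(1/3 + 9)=5143/479710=0.01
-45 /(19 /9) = -405 /19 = -21.32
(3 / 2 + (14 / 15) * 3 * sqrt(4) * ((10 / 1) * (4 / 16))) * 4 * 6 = 372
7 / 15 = 0.47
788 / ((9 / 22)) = 17336 / 9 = 1926.22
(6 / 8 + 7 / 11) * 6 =183 / 22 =8.32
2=2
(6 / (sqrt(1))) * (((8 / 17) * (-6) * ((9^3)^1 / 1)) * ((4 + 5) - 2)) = -1469664 / 17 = -86450.82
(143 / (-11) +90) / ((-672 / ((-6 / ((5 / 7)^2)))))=1.35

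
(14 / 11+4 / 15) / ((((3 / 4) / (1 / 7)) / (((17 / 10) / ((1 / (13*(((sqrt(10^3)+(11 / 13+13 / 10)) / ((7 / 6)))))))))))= 803148 / 67375+449072*sqrt(10) / 8085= 187.57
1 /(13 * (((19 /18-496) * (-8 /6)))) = 27 /231634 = 0.00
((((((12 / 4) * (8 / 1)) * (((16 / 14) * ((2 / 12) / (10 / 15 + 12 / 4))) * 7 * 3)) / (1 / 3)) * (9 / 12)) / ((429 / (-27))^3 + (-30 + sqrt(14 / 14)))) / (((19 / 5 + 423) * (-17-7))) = 98415 / 69139098952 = 0.00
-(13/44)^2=-169/1936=-0.09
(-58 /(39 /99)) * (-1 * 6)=11484 /13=883.38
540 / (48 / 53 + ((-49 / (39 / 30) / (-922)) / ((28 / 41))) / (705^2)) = 68199647209200 / 114380974891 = 596.25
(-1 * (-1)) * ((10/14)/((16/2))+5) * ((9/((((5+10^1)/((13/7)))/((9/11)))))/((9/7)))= 2223/616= 3.61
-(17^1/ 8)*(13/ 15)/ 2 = -221/ 240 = -0.92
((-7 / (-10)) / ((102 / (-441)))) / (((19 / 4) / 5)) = -1029 / 323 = -3.19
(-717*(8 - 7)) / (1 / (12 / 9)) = -956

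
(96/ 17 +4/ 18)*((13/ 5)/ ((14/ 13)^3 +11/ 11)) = 6.79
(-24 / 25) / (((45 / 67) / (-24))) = 4288 / 125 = 34.30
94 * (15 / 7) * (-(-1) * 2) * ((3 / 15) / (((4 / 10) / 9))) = 12690 / 7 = 1812.86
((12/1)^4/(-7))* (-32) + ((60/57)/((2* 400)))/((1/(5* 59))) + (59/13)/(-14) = 1311179637/13832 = 94793.21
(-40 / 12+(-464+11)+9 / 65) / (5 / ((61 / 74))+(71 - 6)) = -5426438 / 845325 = -6.42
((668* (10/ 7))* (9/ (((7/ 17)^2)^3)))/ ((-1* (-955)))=290230129656/ 157296713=1845.11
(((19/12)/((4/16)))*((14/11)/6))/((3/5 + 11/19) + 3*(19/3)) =12635/189783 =0.07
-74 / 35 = -2.11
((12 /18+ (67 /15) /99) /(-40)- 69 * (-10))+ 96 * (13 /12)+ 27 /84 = 330271451 /415800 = 794.30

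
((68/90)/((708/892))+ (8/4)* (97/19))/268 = 422317/10139445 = 0.04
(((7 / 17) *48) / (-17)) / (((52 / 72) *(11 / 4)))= -24192 / 41327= -0.59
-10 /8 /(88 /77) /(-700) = 1 /640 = 0.00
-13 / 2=-6.50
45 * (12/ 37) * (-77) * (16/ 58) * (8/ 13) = -2661120/ 13949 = -190.77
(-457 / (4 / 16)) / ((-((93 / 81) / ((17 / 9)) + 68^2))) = 0.40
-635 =-635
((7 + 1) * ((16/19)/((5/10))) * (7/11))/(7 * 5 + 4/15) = 26880/110561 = 0.24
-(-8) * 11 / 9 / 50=44 / 225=0.20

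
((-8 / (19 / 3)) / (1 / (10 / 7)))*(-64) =15360 / 133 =115.49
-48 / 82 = -24 / 41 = -0.59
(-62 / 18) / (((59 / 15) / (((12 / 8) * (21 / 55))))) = -0.50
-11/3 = -3.67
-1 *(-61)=61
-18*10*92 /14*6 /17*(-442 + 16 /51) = 53290080 /289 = 184394.74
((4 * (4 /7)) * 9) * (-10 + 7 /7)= -1296 /7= -185.14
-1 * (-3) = 3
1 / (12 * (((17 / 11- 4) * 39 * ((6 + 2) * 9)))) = -11 / 909792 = -0.00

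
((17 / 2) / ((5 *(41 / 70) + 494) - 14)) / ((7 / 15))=255 / 6761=0.04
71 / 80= 0.89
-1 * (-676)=676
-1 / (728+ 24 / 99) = -33 / 24032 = -0.00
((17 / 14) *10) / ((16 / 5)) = 425 / 112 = 3.79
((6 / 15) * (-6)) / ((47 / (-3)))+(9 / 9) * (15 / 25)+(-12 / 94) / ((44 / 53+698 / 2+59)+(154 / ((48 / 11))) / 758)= 69749633739 / 92643849545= 0.75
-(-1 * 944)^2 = -891136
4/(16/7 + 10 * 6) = 7/109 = 0.06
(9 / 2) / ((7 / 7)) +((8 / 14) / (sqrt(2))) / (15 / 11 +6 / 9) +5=66*sqrt(2) / 469 +19 / 2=9.70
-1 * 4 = -4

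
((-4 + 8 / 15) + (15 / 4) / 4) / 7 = -607 / 1680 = -0.36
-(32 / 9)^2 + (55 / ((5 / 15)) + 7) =12908 / 81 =159.36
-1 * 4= -4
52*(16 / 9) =832 / 9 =92.44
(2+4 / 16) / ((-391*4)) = -9 / 6256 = -0.00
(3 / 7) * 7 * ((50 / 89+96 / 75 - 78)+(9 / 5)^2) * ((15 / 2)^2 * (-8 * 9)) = 78850098 / 89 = 885956.16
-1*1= -1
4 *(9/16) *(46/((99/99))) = 207/2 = 103.50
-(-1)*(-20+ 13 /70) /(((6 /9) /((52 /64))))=-24.15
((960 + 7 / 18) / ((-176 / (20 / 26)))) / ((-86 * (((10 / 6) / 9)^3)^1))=37806669 / 4919200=7.69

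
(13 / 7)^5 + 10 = 539363 / 16807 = 32.09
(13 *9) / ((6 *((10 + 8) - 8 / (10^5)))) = 243750 / 224999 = 1.08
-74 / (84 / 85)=-3145 / 42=-74.88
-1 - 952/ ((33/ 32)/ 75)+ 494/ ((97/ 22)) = -69125.32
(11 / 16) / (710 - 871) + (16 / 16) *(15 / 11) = 38519 / 28336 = 1.36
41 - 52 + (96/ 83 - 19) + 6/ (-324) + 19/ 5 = -561637/ 22410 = -25.06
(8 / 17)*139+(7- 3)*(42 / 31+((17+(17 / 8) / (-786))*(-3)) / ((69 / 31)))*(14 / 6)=-7760635913 / 57162636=-135.76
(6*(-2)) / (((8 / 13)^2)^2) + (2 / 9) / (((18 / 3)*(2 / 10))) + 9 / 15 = -11458661 / 138240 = -82.89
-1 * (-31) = 31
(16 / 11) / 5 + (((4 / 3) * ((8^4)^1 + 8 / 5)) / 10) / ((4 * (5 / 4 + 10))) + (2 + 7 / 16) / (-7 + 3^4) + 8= 899554499 / 43956000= 20.46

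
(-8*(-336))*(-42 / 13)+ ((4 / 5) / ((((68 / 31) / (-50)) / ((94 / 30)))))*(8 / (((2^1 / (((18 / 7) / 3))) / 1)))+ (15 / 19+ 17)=-260493034 / 29393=-8862.42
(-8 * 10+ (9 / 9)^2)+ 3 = -76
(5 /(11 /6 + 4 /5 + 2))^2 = 22500 /19321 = 1.16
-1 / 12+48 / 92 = 121 / 276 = 0.44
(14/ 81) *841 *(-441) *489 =-94038938/ 3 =-31346312.67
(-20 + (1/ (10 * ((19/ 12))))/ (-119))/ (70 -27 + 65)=-0.19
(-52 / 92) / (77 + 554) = -13 / 14513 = -0.00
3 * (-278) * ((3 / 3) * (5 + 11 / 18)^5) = -1460903969639 / 314928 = -4638850.69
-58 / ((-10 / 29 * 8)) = 841 / 40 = 21.02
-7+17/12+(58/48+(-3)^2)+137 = 1133/8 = 141.62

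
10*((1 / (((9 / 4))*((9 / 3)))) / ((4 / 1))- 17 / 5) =-908 / 27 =-33.63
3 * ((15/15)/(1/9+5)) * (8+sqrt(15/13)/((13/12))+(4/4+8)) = 162 * sqrt(195)/3887+459/46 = 10.56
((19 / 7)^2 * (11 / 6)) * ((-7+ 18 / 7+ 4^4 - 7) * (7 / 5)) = 4624.73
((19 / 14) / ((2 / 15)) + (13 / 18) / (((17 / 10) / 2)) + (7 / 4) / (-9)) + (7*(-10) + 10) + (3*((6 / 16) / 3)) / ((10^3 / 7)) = -421233509 / 8568000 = -49.16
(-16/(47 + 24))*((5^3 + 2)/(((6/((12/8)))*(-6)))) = 254/213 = 1.19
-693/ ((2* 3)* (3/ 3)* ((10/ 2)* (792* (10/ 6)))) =-7/ 400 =-0.02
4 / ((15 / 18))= 24 / 5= 4.80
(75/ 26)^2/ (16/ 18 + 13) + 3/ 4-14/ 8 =-271/ 676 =-0.40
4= 4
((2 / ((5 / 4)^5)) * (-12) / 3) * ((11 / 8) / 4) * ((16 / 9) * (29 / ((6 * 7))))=-653312 / 590625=-1.11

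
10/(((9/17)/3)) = 170/3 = 56.67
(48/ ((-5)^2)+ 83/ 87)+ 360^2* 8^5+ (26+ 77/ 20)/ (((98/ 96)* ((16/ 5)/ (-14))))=129313009952089/ 30450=4246732674.95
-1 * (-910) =910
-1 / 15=-0.07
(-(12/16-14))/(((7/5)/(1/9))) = 265/252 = 1.05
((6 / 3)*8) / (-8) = -2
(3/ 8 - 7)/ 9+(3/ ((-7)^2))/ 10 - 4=-4.73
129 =129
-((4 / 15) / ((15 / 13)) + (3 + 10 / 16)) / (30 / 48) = -6.17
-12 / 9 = -4 / 3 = -1.33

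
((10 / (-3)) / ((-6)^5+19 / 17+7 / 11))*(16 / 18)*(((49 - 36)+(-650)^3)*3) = -313999.71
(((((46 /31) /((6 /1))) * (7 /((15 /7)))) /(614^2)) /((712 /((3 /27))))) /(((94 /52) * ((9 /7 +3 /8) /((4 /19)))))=205114 /8746169347171395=0.00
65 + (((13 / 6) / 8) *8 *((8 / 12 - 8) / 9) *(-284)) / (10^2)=141778 / 2025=70.01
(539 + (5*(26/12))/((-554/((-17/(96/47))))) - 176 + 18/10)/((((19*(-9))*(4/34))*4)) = -9899191307/2182671360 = -4.54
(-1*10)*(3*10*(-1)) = 300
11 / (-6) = -11 / 6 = -1.83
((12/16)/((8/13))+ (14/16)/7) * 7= 301/32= 9.41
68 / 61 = 1.11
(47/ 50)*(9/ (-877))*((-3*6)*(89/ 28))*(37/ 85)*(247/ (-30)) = -1032167799/ 521815000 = -1.98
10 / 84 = 5 / 42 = 0.12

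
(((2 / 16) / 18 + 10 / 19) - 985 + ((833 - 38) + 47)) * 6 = -389789 / 456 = -854.80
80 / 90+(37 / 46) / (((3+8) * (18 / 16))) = 724 / 759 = 0.95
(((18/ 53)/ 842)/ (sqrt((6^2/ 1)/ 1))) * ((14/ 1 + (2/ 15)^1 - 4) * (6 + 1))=532/ 111565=0.00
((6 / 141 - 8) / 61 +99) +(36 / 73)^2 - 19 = 1223982026 / 15278243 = 80.11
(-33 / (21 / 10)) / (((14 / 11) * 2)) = -6.17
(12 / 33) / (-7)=-4 / 77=-0.05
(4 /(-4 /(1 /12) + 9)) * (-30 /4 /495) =2 /1287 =0.00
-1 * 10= -10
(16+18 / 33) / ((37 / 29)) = 5278 / 407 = 12.97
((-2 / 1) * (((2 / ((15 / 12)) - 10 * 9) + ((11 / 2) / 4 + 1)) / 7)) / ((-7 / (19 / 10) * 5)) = -65379 / 49000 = -1.33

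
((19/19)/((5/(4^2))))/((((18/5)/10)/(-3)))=-80/3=-26.67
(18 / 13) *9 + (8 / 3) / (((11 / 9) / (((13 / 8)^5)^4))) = 741450400485502353277143 / 20608471894847389696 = 35977.94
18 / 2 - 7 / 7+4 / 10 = 42 / 5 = 8.40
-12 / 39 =-4 / 13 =-0.31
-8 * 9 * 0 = 0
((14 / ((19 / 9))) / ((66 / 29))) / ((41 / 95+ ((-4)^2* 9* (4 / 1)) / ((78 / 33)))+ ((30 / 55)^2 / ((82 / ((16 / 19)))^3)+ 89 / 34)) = 17540490300190 / 1485295901783657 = 0.01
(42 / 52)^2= 441 / 676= 0.65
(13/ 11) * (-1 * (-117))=1521/ 11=138.27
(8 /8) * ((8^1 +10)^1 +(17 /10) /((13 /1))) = 2357 /130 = 18.13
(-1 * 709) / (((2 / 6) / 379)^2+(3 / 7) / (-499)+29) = -3201590260953 / 130949746579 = -24.45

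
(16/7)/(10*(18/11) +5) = 176/1645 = 0.11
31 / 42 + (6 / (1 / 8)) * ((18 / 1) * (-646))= -23442017 / 42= -558143.26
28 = 28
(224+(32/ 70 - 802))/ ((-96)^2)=-1123/ 17920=-0.06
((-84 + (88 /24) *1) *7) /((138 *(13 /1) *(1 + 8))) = -1687 /48438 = -0.03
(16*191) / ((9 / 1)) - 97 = 2183 / 9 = 242.56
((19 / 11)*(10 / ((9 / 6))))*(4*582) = 294880 / 11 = 26807.27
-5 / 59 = -0.08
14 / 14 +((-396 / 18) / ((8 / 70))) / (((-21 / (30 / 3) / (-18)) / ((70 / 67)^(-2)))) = -148039 / 98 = -1510.60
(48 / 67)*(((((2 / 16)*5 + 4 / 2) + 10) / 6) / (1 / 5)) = 505 / 67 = 7.54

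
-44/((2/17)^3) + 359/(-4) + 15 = -108385/4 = -27096.25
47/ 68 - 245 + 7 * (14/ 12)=-236.14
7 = 7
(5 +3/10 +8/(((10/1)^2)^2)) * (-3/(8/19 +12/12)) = -62947/5625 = -11.19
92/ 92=1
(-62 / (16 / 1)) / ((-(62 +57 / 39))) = 403 / 6600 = 0.06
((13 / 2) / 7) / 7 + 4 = 405 / 98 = 4.13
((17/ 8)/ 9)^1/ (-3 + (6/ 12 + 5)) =17/ 180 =0.09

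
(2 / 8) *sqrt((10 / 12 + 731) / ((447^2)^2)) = sqrt(26346) / 4795416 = 0.00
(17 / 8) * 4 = 17 / 2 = 8.50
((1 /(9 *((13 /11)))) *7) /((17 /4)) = 308 /1989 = 0.15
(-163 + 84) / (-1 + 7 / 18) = 1422 / 11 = 129.27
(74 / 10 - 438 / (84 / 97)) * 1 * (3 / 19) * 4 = -209322 / 665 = -314.77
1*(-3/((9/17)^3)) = -4913/243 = -20.22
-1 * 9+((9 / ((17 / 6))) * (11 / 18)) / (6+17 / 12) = -13221 / 1513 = -8.74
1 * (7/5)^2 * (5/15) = 49/75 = 0.65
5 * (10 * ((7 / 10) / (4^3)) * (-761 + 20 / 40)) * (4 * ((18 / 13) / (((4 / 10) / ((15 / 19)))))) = -2764125 / 608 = -4546.26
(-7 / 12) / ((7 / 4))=-1 / 3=-0.33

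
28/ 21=1.33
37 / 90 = 0.41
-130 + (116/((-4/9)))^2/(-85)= -79171/85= -931.42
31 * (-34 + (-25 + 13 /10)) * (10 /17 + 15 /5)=-1091107 /170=-6418.28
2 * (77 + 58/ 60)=2339/ 15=155.93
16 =16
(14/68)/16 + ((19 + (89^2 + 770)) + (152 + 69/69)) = 4821479/544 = 8863.01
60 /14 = 30 /7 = 4.29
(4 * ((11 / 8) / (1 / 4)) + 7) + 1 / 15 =436 / 15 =29.07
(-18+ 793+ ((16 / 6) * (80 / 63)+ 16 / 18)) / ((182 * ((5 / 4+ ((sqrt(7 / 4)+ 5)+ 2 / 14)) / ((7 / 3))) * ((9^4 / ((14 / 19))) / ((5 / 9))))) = 0.00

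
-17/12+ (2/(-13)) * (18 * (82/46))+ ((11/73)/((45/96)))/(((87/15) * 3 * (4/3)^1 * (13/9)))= -48184151/7595796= -6.34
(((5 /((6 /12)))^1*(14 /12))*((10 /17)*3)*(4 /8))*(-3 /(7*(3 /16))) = -400 /17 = -23.53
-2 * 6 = -12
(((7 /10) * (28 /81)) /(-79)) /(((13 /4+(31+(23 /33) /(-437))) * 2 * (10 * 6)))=-10241 /13741052625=-0.00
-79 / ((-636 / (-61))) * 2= -4819 / 318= -15.15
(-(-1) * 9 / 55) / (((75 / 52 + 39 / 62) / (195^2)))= 12259260 / 4081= 3003.98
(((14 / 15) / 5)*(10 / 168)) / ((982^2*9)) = 1 / 781102440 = 0.00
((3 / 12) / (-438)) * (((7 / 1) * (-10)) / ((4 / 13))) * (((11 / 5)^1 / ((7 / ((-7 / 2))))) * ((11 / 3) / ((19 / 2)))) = -11011 / 199728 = -0.06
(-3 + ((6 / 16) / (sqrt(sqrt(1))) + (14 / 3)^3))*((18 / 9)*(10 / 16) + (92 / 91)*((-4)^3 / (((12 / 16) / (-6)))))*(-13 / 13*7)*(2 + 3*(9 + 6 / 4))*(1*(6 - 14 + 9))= -12046537.77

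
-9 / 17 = -0.53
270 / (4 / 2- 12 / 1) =-27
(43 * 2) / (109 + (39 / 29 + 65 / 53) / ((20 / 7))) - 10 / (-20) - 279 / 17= -434447381 / 28715754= -15.13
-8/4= -2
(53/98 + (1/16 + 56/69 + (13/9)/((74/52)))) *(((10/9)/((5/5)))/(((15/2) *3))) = 14590867/121594284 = 0.12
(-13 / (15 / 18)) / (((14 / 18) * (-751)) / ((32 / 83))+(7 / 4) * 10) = 22464 / 2156455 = 0.01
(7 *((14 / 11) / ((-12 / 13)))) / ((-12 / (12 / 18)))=637 / 1188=0.54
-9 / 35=-0.26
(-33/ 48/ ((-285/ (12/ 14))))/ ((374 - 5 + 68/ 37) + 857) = 37/ 21971600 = 0.00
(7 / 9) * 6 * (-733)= -10262 / 3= -3420.67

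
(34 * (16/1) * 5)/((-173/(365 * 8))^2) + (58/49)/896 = 509106570083941/657001408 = 774894.18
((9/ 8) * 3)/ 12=9/ 32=0.28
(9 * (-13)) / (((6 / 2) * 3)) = -13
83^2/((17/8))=55112/17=3241.88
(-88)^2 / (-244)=-1936 / 61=-31.74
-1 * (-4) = 4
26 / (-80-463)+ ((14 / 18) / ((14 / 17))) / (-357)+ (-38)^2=98792135 / 68418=1443.95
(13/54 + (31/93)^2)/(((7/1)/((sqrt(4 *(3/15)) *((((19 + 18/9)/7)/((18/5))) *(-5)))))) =-0.19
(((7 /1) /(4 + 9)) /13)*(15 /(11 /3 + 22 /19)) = 1197 /9295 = 0.13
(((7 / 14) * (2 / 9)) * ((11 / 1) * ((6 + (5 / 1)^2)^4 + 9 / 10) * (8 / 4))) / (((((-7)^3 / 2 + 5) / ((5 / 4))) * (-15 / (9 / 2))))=101587409 / 19980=5084.45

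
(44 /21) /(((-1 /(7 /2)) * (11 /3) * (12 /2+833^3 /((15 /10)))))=-3 /578009546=-0.00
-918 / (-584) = 459 / 292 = 1.57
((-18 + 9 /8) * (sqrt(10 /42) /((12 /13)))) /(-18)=65 * sqrt(105) /1344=0.50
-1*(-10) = 10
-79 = -79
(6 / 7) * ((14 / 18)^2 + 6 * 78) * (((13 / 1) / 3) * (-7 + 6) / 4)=-493441 / 1134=-435.13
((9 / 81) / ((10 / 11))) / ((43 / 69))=253 / 1290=0.20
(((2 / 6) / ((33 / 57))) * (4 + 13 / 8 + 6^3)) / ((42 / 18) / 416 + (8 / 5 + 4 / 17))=148896540 / 2148113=69.32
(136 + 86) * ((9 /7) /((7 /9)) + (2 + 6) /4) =39738 /49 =810.98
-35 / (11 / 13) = -455 / 11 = -41.36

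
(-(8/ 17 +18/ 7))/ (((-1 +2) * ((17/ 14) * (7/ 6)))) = -4344/ 2023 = -2.15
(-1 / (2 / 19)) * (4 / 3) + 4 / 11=-12.30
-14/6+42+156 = 587/3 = 195.67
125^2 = 15625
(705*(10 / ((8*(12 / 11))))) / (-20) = -2585 / 64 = -40.39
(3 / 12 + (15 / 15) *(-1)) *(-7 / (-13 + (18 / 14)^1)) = -147 / 328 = -0.45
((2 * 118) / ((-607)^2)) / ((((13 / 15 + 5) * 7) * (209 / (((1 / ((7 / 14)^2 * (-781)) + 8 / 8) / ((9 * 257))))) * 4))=10915 / 1360161562143736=0.00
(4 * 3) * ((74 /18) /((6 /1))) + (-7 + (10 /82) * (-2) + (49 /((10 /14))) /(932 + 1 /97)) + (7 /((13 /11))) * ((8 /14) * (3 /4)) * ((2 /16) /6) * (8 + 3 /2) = 5964889 /3837600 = 1.55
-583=-583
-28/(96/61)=-427/24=-17.79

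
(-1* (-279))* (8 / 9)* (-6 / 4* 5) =-1860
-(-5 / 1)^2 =-25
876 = 876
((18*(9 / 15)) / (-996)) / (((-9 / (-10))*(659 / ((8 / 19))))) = -8 / 1039243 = -0.00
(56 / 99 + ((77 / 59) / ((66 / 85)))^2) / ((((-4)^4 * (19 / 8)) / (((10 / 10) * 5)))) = 0.03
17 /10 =1.70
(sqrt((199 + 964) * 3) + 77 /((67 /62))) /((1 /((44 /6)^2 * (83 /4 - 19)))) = 847 * sqrt(3489) /9 + 4043578 /603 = 12264.70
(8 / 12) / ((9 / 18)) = 4 / 3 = 1.33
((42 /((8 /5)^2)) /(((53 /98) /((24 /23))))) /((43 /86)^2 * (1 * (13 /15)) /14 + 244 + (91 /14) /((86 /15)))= 1393780500 /10793987791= 0.13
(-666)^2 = 443556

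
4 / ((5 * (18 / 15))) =2 / 3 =0.67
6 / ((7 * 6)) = 1 / 7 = 0.14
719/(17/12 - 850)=-8628/10183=-0.85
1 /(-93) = -1 /93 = -0.01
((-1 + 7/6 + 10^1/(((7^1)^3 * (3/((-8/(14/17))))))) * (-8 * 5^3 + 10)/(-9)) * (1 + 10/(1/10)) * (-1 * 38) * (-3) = 219744690/2401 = 91522.15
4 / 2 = 2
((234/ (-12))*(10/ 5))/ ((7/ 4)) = -156/ 7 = -22.29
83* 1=83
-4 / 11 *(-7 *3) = 7.64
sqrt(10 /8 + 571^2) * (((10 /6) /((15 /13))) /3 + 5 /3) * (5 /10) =29 * sqrt(1304169) /54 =613.30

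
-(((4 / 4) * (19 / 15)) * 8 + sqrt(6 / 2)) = -152 / 15-sqrt(3) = -11.87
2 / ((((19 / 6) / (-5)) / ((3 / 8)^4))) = -0.06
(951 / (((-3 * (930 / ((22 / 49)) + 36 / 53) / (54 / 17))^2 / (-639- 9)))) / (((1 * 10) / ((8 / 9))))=-3351294663552 / 234293330124605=-0.01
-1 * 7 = -7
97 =97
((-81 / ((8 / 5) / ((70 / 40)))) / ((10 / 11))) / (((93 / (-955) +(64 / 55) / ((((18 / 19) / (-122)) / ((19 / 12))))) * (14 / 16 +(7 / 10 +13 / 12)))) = 2412315675 / 15619120904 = 0.15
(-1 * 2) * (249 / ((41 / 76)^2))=-2876448 / 1681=-1711.15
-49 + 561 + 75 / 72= 12313 / 24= 513.04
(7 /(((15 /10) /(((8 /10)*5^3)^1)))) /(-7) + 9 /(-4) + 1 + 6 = -743 /12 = -61.92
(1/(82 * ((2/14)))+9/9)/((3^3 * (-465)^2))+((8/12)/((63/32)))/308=283735171/258031238850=0.00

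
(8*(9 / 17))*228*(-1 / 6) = -2736 / 17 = -160.94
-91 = -91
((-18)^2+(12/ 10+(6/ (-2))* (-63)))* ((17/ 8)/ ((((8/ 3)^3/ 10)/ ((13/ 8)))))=15341157/ 16384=936.35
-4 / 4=-1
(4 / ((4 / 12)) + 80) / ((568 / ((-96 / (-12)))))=92 / 71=1.30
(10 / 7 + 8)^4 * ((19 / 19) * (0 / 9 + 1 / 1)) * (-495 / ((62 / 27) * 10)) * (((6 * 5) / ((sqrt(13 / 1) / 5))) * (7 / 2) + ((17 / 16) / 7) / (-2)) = 53889436161 / 4168136- 950990049900 * sqrt(13) / 138229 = -24792599.51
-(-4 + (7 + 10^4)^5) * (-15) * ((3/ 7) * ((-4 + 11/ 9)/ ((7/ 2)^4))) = -200700980686240133606000/ 16807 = -11941511315894575689.06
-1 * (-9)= 9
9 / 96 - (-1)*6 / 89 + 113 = 113.16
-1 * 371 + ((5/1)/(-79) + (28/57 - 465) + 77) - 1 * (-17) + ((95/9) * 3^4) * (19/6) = 17705147/9006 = 1965.93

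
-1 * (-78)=78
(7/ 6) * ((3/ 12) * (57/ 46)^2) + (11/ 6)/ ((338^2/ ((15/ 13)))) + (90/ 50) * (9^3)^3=21915304362159588569/ 31426239520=697356880.65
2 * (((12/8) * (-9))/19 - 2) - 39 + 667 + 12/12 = 11848/19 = 623.58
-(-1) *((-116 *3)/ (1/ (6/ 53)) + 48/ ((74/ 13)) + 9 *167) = 2886663/ 1961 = 1472.04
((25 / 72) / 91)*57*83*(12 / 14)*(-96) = -946200 / 637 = -1485.40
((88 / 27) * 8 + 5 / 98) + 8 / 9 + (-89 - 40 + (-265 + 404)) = 97939 / 2646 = 37.01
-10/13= -0.77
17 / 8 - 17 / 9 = 17 / 72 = 0.24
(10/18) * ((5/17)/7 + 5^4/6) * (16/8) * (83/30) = 6175615/19278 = 320.35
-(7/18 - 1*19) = 335/18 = 18.61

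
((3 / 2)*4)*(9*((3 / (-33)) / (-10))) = 27 / 55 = 0.49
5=5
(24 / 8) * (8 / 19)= 24 / 19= 1.26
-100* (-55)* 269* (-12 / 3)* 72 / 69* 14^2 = -27838272000 / 23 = -1210359652.17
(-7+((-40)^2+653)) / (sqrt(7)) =2246 * sqrt(7) / 7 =848.91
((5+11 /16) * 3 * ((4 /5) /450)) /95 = 91 /285000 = 0.00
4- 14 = -10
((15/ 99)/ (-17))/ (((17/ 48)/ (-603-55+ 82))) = 46080/ 3179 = 14.50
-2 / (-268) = 1 / 134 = 0.01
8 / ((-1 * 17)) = -0.47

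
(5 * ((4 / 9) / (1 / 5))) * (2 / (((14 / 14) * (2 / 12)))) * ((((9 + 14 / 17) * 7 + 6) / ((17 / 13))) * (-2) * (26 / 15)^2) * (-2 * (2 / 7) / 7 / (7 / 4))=5718808576 / 2676429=2136.73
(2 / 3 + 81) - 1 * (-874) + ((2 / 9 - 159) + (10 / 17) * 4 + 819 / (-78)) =241355 / 306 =788.74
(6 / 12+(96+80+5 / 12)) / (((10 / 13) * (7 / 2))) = 27599 / 420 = 65.71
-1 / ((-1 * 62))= 1 / 62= 0.02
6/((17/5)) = 30/17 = 1.76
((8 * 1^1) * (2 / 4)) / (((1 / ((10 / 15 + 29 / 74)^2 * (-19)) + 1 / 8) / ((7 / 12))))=58759400 / 1965009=29.90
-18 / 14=-9 / 7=-1.29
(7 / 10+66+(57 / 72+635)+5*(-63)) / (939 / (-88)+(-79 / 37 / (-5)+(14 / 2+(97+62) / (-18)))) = -18925093 / 589829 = -32.09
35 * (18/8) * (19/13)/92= 1.25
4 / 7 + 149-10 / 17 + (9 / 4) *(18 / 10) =364219 / 2380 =153.03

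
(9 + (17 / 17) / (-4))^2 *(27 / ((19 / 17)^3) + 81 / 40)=1436096655 / 877952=1635.73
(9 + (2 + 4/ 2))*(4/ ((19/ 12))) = 624/ 19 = 32.84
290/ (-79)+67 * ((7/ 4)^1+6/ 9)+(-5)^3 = 31517/ 948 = 33.25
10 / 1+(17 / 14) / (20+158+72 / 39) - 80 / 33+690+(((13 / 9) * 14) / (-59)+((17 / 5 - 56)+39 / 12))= 154835620031 / 238984515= 647.89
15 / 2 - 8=-1 / 2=-0.50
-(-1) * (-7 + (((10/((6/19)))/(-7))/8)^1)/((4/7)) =-1271/96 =-13.24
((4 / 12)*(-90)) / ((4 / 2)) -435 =-450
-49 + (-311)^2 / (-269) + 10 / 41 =-4503292 / 11029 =-408.31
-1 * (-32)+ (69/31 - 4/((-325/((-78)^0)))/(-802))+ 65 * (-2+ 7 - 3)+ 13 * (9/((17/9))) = 15533435696/68681275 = 226.17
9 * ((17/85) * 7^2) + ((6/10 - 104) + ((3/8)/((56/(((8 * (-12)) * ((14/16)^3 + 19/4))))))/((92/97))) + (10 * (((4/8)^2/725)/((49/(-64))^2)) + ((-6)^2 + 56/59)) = 34989114317293/1935084605440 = 18.08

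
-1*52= -52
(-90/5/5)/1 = -18/5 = -3.60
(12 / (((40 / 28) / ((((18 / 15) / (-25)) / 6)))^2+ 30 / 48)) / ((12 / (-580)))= -45472 / 2500049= -0.02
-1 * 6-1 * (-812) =806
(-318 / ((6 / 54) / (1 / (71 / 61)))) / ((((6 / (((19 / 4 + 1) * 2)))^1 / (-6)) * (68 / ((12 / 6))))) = 2007693 / 2414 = 831.69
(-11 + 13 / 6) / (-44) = 53 / 264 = 0.20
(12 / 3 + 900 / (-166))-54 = -4600 / 83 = -55.42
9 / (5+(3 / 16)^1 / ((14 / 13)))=2016 / 1159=1.74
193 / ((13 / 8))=1544 / 13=118.77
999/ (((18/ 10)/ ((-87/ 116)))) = -1665/ 4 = -416.25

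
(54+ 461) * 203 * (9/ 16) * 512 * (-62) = -1866755520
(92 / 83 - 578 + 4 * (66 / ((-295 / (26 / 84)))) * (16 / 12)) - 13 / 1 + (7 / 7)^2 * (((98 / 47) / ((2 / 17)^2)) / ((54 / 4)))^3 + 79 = 307649674531872143 / 350253928142055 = 878.36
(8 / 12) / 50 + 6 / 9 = 17 / 25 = 0.68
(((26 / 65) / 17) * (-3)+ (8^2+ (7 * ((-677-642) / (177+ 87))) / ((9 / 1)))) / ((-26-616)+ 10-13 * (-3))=-12126379 / 119762280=-0.10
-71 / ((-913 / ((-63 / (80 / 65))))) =-58149 / 14608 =-3.98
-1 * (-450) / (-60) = -15 / 2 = -7.50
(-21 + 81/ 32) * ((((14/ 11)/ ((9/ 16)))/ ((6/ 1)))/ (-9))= 0.77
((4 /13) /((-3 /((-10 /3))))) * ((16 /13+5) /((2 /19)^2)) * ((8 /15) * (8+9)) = 294576 /169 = 1743.05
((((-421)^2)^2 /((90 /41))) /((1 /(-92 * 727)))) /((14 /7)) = -21536468338222441 /45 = -478588185293832.02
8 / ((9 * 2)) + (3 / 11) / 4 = 203 / 396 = 0.51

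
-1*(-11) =11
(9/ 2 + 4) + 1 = 9.50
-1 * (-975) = 975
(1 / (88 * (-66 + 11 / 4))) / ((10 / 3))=-3 / 55660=-0.00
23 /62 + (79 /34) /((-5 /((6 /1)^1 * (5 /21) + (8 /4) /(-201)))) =-2137519 /7414890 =-0.29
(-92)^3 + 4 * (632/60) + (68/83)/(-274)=-132809732758/170565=-778645.87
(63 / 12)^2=441 / 16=27.56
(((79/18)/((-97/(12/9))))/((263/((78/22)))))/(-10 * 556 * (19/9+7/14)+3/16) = 32864/586647460993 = 0.00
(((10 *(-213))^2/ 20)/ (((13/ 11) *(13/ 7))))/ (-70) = -499059/ 338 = -1476.51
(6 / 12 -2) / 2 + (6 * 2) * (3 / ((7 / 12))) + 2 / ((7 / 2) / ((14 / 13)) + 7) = 70211 / 1148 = 61.16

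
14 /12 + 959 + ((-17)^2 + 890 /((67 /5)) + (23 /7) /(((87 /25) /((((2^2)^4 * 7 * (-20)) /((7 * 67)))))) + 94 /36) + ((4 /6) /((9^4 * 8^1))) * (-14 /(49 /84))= 111192167462 /89236161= 1246.04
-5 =-5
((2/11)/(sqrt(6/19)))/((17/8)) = 0.15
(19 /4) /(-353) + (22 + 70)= 129885 /1412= 91.99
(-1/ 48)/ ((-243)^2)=-1/ 2834352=-0.00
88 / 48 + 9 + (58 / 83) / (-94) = 253391 / 23406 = 10.83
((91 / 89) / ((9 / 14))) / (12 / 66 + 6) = 7007 / 27234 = 0.26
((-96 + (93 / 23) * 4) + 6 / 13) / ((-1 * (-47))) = -23730 / 14053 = -1.69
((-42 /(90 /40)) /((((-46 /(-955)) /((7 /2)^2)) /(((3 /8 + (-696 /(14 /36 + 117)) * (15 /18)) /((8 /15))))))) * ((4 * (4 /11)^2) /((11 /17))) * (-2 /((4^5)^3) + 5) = 5768550474070988351475 /34727639360995328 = 166108.34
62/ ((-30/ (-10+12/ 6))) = 248/ 15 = 16.53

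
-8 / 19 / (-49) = 8 / 931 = 0.01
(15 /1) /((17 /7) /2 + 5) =70 /29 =2.41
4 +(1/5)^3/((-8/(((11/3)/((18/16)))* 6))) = 4478/1125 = 3.98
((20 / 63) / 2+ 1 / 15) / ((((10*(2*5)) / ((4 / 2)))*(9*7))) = 71 / 992250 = 0.00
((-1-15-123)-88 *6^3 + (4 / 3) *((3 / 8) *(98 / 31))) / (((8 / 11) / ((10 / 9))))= -2720245 / 93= -29249.95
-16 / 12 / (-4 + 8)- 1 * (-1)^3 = 2 / 3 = 0.67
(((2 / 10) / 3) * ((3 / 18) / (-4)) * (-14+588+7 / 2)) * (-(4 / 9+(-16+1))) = -10087 / 432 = -23.35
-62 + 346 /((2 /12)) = 2014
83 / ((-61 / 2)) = -166 / 61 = -2.72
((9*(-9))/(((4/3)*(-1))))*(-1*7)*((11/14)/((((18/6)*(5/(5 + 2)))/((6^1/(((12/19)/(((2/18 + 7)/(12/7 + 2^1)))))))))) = -184338/65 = -2835.97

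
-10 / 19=-0.53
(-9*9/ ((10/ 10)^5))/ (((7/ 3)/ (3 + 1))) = -972/ 7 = -138.86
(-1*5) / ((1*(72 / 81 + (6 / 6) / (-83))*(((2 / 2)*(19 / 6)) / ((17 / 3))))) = -25398 / 2489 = -10.20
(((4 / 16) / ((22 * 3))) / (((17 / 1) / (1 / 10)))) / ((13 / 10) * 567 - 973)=-0.00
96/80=6/5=1.20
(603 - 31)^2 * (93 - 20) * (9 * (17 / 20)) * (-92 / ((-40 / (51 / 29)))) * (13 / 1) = 6965587080738 / 725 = 9607706318.26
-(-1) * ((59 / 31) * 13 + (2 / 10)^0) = 798 / 31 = 25.74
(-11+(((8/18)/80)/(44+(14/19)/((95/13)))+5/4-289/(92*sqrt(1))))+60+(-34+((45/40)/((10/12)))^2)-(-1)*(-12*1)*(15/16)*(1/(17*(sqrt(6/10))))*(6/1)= 49206510853/3295522800-45*sqrt(15)/34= 9.81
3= 3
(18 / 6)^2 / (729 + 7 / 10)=90 / 7297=0.01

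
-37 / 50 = -0.74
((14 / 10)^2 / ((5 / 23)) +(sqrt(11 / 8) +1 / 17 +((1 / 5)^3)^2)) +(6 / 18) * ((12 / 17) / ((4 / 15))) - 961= -252620733 / 265625 +sqrt(22) / 4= -949.87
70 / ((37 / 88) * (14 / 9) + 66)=5544 / 5279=1.05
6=6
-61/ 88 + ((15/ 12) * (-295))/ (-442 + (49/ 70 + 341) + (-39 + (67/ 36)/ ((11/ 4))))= 1.97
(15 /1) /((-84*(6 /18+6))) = -15 /532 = -0.03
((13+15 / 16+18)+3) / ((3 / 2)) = 559 / 24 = 23.29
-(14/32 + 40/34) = -439/272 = -1.61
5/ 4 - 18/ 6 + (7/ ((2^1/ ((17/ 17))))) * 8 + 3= 117/ 4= 29.25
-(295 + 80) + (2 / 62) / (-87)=-1011376 / 2697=-375.00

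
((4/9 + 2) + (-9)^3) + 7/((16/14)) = -51871/72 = -720.43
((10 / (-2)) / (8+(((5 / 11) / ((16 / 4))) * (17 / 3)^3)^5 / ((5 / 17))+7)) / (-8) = 295795945120896 / 6082656083561041461629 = 0.00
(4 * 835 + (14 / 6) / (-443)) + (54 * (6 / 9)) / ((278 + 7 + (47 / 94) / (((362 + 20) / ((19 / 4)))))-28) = 3486470184847 / 1043811219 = 3340.13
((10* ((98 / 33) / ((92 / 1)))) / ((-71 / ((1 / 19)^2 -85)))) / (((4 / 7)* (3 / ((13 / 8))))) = 57008315 / 155631432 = 0.37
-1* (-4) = 4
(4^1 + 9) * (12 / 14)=78 / 7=11.14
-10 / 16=-5 / 8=-0.62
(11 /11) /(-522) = -1 /522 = -0.00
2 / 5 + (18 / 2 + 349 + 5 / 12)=21529 / 60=358.82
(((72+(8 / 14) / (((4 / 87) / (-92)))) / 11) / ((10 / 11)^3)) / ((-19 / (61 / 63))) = 6.61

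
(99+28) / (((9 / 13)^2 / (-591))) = -4228211 / 27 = -156600.41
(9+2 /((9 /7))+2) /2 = 113 /18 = 6.28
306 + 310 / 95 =309.26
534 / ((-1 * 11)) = -534 / 11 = -48.55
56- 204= -148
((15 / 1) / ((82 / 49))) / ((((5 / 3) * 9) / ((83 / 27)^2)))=5.65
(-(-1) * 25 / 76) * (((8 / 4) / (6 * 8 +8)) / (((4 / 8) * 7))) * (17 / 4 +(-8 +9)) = 0.02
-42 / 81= -14 / 27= -0.52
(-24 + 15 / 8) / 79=-177 / 632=-0.28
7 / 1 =7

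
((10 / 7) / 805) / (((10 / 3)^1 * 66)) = 1 / 123970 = 0.00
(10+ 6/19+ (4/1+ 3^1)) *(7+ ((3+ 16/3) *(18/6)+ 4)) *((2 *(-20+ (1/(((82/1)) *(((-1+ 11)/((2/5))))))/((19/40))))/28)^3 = -2040139021729536/1122731705125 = -1817.12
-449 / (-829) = 449 / 829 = 0.54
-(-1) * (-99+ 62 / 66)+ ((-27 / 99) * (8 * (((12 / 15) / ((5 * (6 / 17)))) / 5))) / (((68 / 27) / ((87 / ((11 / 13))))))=-4815944 / 45375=-106.14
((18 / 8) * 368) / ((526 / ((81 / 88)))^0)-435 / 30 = 1627 / 2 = 813.50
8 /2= 4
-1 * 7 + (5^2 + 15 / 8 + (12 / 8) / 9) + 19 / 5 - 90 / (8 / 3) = -1189 / 120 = -9.91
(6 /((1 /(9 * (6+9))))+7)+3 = 820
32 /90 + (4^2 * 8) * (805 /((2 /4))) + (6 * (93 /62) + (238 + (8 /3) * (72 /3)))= 9287611 /45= 206391.36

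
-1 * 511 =-511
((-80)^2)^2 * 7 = 286720000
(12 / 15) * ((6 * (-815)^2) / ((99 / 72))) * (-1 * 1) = -25506240 / 11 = -2318749.09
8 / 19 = 0.42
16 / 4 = 4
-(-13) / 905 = 13 / 905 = 0.01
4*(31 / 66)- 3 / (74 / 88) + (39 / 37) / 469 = -965791 / 572649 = -1.69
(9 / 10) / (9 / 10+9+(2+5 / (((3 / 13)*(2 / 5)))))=27 / 1982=0.01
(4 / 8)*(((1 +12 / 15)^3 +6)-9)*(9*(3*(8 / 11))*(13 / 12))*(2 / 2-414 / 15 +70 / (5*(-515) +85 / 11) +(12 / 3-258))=-82058522013 / 9707500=-8453.11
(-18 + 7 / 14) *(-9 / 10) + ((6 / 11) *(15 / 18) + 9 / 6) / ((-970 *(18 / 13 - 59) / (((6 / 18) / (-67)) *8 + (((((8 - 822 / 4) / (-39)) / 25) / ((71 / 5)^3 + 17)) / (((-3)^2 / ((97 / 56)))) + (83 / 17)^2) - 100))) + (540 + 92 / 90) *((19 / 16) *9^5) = 2556630928613534673211522859 / 67391727451801530624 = 37936865.92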